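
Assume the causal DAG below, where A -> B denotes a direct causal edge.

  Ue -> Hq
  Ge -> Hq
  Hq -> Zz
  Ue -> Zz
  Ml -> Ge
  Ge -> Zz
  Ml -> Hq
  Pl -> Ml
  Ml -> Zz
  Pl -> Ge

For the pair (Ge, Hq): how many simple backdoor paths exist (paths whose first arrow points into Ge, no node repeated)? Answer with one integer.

A backdoor path from Ge to Hq is any simple undirected path whose first edge points into Ge (i.e. leaves Ge via a parent).
Parents of Ge: {Ml, Pl}.
Enumerating:
  P1: Ge <- Pl -> Ml -> Hq
  P2: Ge <- Pl -> Ml -> Zz <- Ue -> Hq
  P3: Ge <- Pl -> Ml -> Zz <- Hq
  P4: Ge <- Ml -> Hq
  P5: Ge <- Ml -> Zz <- Ue -> Hq
  P6: Ge <- Ml -> Zz <- Hq
That exhausts the simple backdoor paths. Count: 6.

6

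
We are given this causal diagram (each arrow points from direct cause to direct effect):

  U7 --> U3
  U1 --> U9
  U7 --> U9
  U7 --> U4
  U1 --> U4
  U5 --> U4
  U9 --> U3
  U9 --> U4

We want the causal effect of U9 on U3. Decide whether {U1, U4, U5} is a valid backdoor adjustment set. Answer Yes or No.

Backdoor paths from U9 to U3 (paths whose first edge points into U9):
  P1: U9 <- U1 -> U4 <- U7 -> U3
  P2: U9 <- U7 -> U3
Condition 1 (no descendant of U9 in the set): FAILS — U4 is a descendant of U9.
Condition 2 (every backdoor path blocked by {U1, U4, U5}):
  P1: blocked at fork node U1 ∈ conditioning set.
  P2: open — no interior node is in the conditioning set.
{U1, U4, U5} does not satisfy the backdoor criterion.

No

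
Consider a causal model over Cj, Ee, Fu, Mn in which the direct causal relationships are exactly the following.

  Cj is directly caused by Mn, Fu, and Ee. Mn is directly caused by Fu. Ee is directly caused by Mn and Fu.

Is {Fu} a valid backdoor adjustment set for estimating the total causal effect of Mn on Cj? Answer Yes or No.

Backdoor paths from Mn to Cj (paths whose first edge points into Mn):
  P1: Mn <- Fu -> Ee -> Cj
  P2: Mn <- Fu -> Cj
Condition 1 (no descendant of Mn in the set): holds — descendants of Mn are {Cj, Ee}; none are in {Fu}.
Condition 2 (every backdoor path blocked by {Fu}):
  P1: blocked at fork node Fu ∈ conditioning set.
  P2: blocked at fork node Fu ∈ conditioning set.
{Fu} satisfies the backdoor criterion.

Yes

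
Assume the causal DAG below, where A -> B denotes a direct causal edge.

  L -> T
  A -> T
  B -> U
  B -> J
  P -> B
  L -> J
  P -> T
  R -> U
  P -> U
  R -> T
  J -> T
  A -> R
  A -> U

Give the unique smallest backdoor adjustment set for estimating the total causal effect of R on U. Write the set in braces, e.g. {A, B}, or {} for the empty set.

{A}

Variables eligible for adjustment (non-descendants of R, excluding R and U): {A, B, J, L, P}.
Backdoor paths from R to U:
  P1: R <- A -> U
  P2: R <- A -> T <- P -> B -> U
  P3: R <- A -> T <- P -> U
  P4: R <- A -> T <- L -> J <- B <- P -> U
  P5: R <- A -> T <- L -> J <- B -> U
  P6: R <- A -> T <- J <- B <- P -> U
  P7: R <- A -> T <- J <- B -> U
The empty set is not sufficient: P1 (R <- A -> U) has no collider blocking it and no conditioned non-collider, so it is open.
Try {A}:
  P1: blocked at fork node A ∈ conditioning set.
  P2: blocked at fork node A ∈ conditioning set.
  P3: blocked at fork node A ∈ conditioning set.
  P4: blocked at fork node A ∈ conditioning set.
  P5: blocked at fork node A ∈ conditioning set.
  P6: blocked at fork node A ∈ conditioning set.
  P7: blocked at fork node A ∈ conditioning set.
{A} contains no descendant of R and blocks every backdoor path.
No other singleton works — e.g. {P} leaves P1 open — so {A} is the unique smallest valid adjustment set.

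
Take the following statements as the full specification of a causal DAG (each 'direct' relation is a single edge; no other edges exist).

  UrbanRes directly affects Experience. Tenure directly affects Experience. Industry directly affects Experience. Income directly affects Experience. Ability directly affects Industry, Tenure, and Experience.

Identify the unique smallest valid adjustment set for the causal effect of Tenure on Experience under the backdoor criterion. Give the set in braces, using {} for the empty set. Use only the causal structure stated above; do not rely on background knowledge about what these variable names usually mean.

{Ability}

Variables eligible for adjustment (non-descendants of Tenure, excluding Tenure and Experience): {Ability, Income, Industry, UrbanRes}.
Backdoor paths from Tenure to Experience:
  P1: Tenure <- Ability -> Industry -> Experience
  P2: Tenure <- Ability -> Experience
The empty set is not sufficient: P1 (Tenure <- Ability -> Industry -> Experience) has no collider blocking it and no conditioned non-collider, so it is open.
Try {Ability}:
  P1: blocked at fork node Ability ∈ conditioning set.
  P2: blocked at fork node Ability ∈ conditioning set.
{Ability} contains no descendant of Tenure and blocks every backdoor path.
No other singleton works — e.g. {UrbanRes} leaves P1 open — so {Ability} is the unique smallest valid adjustment set.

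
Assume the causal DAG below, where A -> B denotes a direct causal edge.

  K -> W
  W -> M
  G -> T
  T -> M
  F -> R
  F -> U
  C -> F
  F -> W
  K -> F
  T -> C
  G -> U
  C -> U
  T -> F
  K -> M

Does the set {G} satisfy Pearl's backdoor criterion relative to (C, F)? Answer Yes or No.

Backdoor paths from C to F (paths whose first edge points into C):
  P1: C <- T <- G -> U <- F
  P2: C <- T -> F
  P3: C <- T -> M <- K -> F
  P4: C <- T -> M <- K -> W <- F
  P5: C <- T -> M <- W <- K -> F
  P6: C <- T -> M <- W <- F
Condition 1 (no descendant of C in the set): holds — descendants of C are {F, M, R, U, W}; none are in {G}.
Condition 2 (every backdoor path blocked by {G}):
  P1: blocked at fork node G ∈ conditioning set.
  P2: open — no interior node is in the conditioning set.
  P3: blocked at collider M (neither it nor any descendant is in the conditioning set).
  P4: blocked at collider M (neither it nor any descendant is in the conditioning set).
  P5: blocked at collider M (neither it nor any descendant is in the conditioning set).
  P6: blocked at collider M (neither it nor any descendant is in the conditioning set).
{G} does not satisfy the backdoor criterion.

No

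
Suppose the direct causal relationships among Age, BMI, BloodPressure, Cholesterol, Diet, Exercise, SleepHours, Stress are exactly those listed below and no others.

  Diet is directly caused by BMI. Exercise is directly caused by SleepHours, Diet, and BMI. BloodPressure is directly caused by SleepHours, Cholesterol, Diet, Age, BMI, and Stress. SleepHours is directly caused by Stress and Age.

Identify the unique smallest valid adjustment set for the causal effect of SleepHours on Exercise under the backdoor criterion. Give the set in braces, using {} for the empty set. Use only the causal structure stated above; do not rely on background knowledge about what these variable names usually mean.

{}

Variables eligible for adjustment (non-descendants of SleepHours, excluding SleepHours and Exercise): {Age, BMI, Cholesterol, Diet, Stress}.
Backdoor paths from SleepHours to Exercise:
  P1: SleepHours <- Stress -> BloodPressure <- BMI -> Diet -> Exercise
  P2: SleepHours <- Stress -> BloodPressure <- BMI -> Exercise
  P3: SleepHours <- Stress -> BloodPressure <- Diet <- BMI -> Exercise
  P4: SleepHours <- Stress -> BloodPressure <- Diet -> Exercise
  P5: SleepHours <- Age -> BloodPressure <- BMI -> Diet -> Exercise
  P6: SleepHours <- Age -> BloodPressure <- BMI -> Exercise
  P7: SleepHours <- Age -> BloodPressure <- Diet <- BMI -> Exercise
  P8: SleepHours <- Age -> BloodPressure <- Diet -> Exercise
Each backdoor path contains an unconditioned collider, so every path is already blocked with the empty conditioning set:
  P1: blocked at collider BloodPressure (neither it nor any descendant is in the conditioning set).
  P2: blocked at collider BloodPressure (neither it nor any descendant is in the conditioning set).
  P3: blocked at collider BloodPressure (neither it nor any descendant is in the conditioning set).
  P4: blocked at collider BloodPressure (neither it nor any descendant is in the conditioning set).
  P5: blocked at collider BloodPressure (neither it nor any descendant is in the conditioning set).
  P6: blocked at collider BloodPressure (neither it nor any descendant is in the conditioning set).
  P7: blocked at collider BloodPressure (neither it nor any descendant is in the conditioning set).
  P8: blocked at collider BloodPressure (neither it nor any descendant is in the conditioning set).
The empty set is therefore the unique smallest valid set.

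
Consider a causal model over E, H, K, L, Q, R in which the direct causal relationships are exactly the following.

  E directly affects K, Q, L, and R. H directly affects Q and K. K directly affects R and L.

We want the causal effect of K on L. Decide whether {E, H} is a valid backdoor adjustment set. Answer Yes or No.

Backdoor paths from K to L (paths whose first edge points into K):
  P1: K <- H -> Q <- E -> L
  P2: K <- E -> L
Condition 1 (no descendant of K in the set): holds — descendants of K are {L, R}; none are in {E, H}.
Condition 2 (every backdoor path blocked by {E, H}):
  P1: blocked at fork node H ∈ conditioning set.
  P2: blocked at fork node E ∈ conditioning set.
{E, H} satisfies the backdoor criterion.

Yes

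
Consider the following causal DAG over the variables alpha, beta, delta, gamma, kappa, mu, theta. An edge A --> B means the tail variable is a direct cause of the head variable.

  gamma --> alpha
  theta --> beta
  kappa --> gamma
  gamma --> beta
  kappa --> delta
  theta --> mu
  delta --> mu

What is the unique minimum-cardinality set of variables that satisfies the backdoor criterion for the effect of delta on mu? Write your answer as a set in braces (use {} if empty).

{}

Variables eligible for adjustment (non-descendants of delta, excluding delta and mu): {alpha, beta, gamma, kappa, theta}.
Backdoor paths from delta to mu:
  P1: delta <- kappa -> gamma -> beta <- theta -> mu
Each backdoor path contains an unconditioned collider, so every path is already blocked with the empty conditioning set:
  P1: blocked at collider beta (neither it nor any descendant is in the conditioning set).
The empty set is therefore the unique smallest valid set.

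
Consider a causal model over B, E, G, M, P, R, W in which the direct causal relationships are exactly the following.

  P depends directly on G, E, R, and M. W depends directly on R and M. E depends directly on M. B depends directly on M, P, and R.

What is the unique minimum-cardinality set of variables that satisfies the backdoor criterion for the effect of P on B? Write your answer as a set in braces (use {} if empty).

Variables eligible for adjustment (non-descendants of P, excluding P and B): {E, G, M, R, W}.
Backdoor paths from P to B:
  P1: P <- M -> W <- R -> B
  P2: P <- M -> B
  P3: P <- R -> W <- M -> B
  P4: P <- R -> B
  P5: P <- E <- M -> W <- R -> B
  P6: P <- E <- M -> B
The empty set is not sufficient: P2 (P <- M -> B) has no collider blocking it and no conditioned non-collider, so it is open.
Try {M, R}:
  P1: blocked at fork node M ∈ conditioning set.
  P2: blocked at fork node M ∈ conditioning set.
  P3: blocked at fork node R ∈ conditioning set.
  P4: blocked at fork node R ∈ conditioning set.
  P5: blocked at fork node M ∈ conditioning set.
  P6: blocked at fork node M ∈ conditioning set.
{M, R} contains no descendant of P and blocks every backdoor path.
Every element of {M, R} is needed (dropping M leaves P2 open; dropping R leaves P4 open), so no proper subset is valid.
Among all size-2 subsets of the eligible variables, only {M, R} blocks every backdoor path, so it is the unique smallest valid adjustment set.

{M, R}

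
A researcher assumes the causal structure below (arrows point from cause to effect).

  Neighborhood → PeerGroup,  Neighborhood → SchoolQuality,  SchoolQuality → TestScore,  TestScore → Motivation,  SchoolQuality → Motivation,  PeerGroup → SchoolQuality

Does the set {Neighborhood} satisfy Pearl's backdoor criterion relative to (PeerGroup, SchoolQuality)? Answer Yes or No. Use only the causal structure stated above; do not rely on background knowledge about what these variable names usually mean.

Yes

Backdoor paths from PeerGroup to SchoolQuality (paths whose first edge points into PeerGroup):
  P1: PeerGroup <- Neighborhood -> SchoolQuality
Condition 1 (no descendant of PeerGroup in the set): holds — descendants of PeerGroup are {Motivation, SchoolQuality, TestScore}; none are in {Neighborhood}.
Condition 2 (every backdoor path blocked by {Neighborhood}):
  P1: blocked at fork node Neighborhood ∈ conditioning set.
{Neighborhood} satisfies the backdoor criterion.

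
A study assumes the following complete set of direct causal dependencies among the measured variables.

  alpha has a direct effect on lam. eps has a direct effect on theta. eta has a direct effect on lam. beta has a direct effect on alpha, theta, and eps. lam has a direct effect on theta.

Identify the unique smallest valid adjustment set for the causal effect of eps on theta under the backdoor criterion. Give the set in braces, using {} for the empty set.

{beta}

Variables eligible for adjustment (non-descendants of eps, excluding eps and theta): {alpha, beta, eta, lam}.
Backdoor paths from eps to theta:
  P1: eps <- beta -> alpha -> lam -> theta
  P2: eps <- beta -> theta
The empty set is not sufficient: P1 (eps <- beta -> alpha -> lam -> theta) has no collider blocking it and no conditioned non-collider, so it is open.
Try {beta}:
  P1: blocked at fork node beta ∈ conditioning set.
  P2: blocked at fork node beta ∈ conditioning set.
{beta} contains no descendant of eps and blocks every backdoor path.
No other singleton works — e.g. {eta} leaves P1 open — so {beta} is the unique smallest valid adjustment set.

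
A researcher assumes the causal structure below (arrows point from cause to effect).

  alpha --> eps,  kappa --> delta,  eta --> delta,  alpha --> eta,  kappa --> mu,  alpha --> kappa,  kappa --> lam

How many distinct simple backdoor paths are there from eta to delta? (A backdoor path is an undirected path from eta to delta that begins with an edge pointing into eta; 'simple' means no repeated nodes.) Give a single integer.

A backdoor path from eta to delta is any simple undirected path whose first edge points into eta (i.e. leaves eta via a parent).
Parents of eta: {alpha}.
Enumerating:
  P1: eta <- alpha -> kappa -> delta
That exhausts the simple backdoor paths. Count: 1.

1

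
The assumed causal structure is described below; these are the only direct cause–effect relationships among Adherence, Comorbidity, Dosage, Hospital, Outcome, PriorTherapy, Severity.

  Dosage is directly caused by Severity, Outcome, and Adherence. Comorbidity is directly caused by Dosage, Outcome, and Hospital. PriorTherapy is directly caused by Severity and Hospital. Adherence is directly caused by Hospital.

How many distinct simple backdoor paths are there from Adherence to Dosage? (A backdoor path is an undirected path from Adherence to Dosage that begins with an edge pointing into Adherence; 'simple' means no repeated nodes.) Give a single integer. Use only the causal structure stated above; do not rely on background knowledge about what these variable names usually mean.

3

A backdoor path from Adherence to Dosage is any simple undirected path whose first edge points into Adherence (i.e. leaves Adherence via a parent).
Parents of Adherence: {Hospital}.
Enumerating:
  P1: Adherence <- Hospital -> PriorTherapy <- Severity -> Dosage
  P2: Adherence <- Hospital -> Comorbidity <- Outcome -> Dosage
  P3: Adherence <- Hospital -> Comorbidity <- Dosage
That exhausts the simple backdoor paths. Count: 3.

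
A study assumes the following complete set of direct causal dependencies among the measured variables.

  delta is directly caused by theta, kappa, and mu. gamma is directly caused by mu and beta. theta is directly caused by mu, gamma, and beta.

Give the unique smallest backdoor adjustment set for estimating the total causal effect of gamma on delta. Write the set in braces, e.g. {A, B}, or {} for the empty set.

{beta, mu}

Variables eligible for adjustment (non-descendants of gamma, excluding gamma and delta): {beta, kappa, mu}.
Backdoor paths from gamma to delta:
  P1: gamma <- beta -> theta <- mu -> delta
  P2: gamma <- beta -> theta -> delta
  P3: gamma <- mu -> theta -> delta
  P4: gamma <- mu -> delta
The empty set is not sufficient: P2 (gamma <- beta -> theta -> delta) has no collider blocking it and no conditioned non-collider, so it is open.
Try {beta, mu}:
  P1: blocked at fork node beta ∈ conditioning set.
  P2: blocked at fork node beta ∈ conditioning set.
  P3: blocked at fork node mu ∈ conditioning set.
  P4: blocked at fork node mu ∈ conditioning set.
{beta, mu} contains no descendant of gamma and blocks every backdoor path.
Every element of {beta, mu} is needed (dropping beta leaves P2 open; dropping mu leaves P3 open), so no proper subset is valid.
Among all size-2 subsets of the eligible variables, only {beta, mu} blocks every backdoor path, so it is the unique smallest valid adjustment set.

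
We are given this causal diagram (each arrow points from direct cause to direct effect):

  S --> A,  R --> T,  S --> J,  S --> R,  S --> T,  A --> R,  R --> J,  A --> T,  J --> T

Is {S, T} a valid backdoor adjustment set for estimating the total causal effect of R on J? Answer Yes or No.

No

Backdoor paths from R to J (paths whose first edge points into R):
  P1: R <- S -> A -> T <- J
  P2: R <- S -> J
  P3: R <- S -> T <- J
  P4: R <- A <- S -> J
  P5: R <- A <- S -> T <- J
  P6: R <- A -> T <- S -> J
  P7: R <- A -> T <- J
Condition 1 (no descendant of R in the set): FAILS — T is a descendant of R.
Condition 2 (every backdoor path blocked by {S, T}):
  P1: blocked at fork node S ∈ conditioning set.
  P2: blocked at fork node S ∈ conditioning set.
  P3: blocked at fork node S ∈ conditioning set.
  P4: blocked at fork node S ∈ conditioning set.
  P5: blocked at fork node S ∈ conditioning set.
  P6: blocked at fork node S ∈ conditioning set.
  P7: open — collider(s) T are conditioned on (or have a conditioned descendant) and no non-collider on the path is in the set.
{S, T} does not satisfy the backdoor criterion.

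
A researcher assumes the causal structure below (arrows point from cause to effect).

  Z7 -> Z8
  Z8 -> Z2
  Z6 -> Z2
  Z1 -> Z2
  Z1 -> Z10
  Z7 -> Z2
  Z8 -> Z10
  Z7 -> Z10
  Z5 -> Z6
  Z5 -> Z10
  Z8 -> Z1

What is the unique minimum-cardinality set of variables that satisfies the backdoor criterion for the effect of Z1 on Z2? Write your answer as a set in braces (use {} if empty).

{Z8}

Variables eligible for adjustment (non-descendants of Z1, excluding Z1 and Z2): {Z5, Z6, Z7, Z8}.
Backdoor paths from Z1 to Z2:
  P1: Z1 <- Z8 <- Z7 -> Z2
  P2: Z1 <- Z8 <- Z7 -> Z10 <- Z5 -> Z6 -> Z2
  P3: Z1 <- Z8 -> Z2
  P4: Z1 <- Z8 -> Z10 <- Z7 -> Z2
  P5: Z1 <- Z8 -> Z10 <- Z5 -> Z6 -> Z2
The empty set is not sufficient: P1 (Z1 <- Z8 <- Z7 -> Z2) has no collider blocking it and no conditioned non-collider, so it is open.
Try {Z8}:
  P1: blocked at chain node Z8 ∈ conditioning set.
  P2: blocked at chain node Z8 ∈ conditioning set.
  P3: blocked at fork node Z8 ∈ conditioning set.
  P4: blocked at fork node Z8 ∈ conditioning set.
  P5: blocked at fork node Z8 ∈ conditioning set.
{Z8} contains no descendant of Z1 and blocks every backdoor path.
No other singleton works — e.g. {Z7} leaves P3 open — so {Z8} is the unique smallest valid adjustment set.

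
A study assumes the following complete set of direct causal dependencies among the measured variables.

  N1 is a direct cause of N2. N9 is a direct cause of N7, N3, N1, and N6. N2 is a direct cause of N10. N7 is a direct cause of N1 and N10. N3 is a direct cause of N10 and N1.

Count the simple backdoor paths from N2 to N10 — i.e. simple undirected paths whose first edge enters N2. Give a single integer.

A backdoor path from N2 to N10 is any simple undirected path whose first edge points into N2 (i.e. leaves N2 via a parent).
Parents of N2: {N1}.
Enumerating:
  P1: N2 <- N1 <- N9 -> N7 -> N10
  P2: N2 <- N1 <- N9 -> N3 -> N10
  P3: N2 <- N1 <- N7 <- N9 -> N3 -> N10
  P4: N2 <- N1 <- N7 -> N10
  P5: N2 <- N1 <- N3 <- N9 -> N7 -> N10
  P6: N2 <- N1 <- N3 -> N10
That exhausts the simple backdoor paths. Count: 6.

6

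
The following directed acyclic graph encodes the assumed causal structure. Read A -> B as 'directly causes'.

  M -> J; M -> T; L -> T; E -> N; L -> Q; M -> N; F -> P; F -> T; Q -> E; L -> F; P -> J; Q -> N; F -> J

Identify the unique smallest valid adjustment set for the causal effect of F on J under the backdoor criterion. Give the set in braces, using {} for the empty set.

{}

Variables eligible for adjustment (non-descendants of F, excluding F and J): {E, L, M, N, Q}.
Backdoor paths from F to J:
  P1: F <- L -> Q -> E -> N <- M -> J
  P2: F <- L -> Q -> N <- M -> J
  P3: F <- L -> T <- M -> J
Each backdoor path contains an unconditioned collider, so every path is already blocked with the empty conditioning set:
  P1: blocked at collider N (neither it nor any descendant is in the conditioning set).
  P2: blocked at collider N (neither it nor any descendant is in the conditioning set).
  P3: blocked at collider T (neither it nor any descendant is in the conditioning set).
The empty set is therefore the unique smallest valid set.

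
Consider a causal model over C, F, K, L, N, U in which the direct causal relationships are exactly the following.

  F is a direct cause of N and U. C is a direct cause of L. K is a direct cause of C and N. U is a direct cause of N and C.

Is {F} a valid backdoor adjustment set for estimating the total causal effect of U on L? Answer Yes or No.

Yes

Backdoor paths from U to L (paths whose first edge points into U):
  P1: U <- F -> N <- K -> C -> L
Condition 1 (no descendant of U in the set): holds — descendants of U are {C, L, N}; none are in {F}.
Condition 2 (every backdoor path blocked by {F}):
  P1: blocked at fork node F ∈ conditioning set.
{F} satisfies the backdoor criterion.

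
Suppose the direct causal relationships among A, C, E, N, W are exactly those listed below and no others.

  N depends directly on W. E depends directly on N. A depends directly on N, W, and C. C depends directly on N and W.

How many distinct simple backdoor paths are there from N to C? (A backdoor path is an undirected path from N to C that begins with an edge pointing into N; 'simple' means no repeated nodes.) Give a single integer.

A backdoor path from N to C is any simple undirected path whose first edge points into N (i.e. leaves N via a parent).
Parents of N: {W}.
Enumerating:
  P1: N <- W -> C
  P2: N <- W -> A <- C
That exhausts the simple backdoor paths. Count: 2.

2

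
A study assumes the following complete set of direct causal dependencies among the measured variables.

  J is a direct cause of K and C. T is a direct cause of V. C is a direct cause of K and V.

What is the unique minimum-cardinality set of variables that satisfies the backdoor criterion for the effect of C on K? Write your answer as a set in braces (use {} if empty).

Variables eligible for adjustment (non-descendants of C, excluding C and K): {J, T}.
Backdoor paths from C to K:
  P1: C <- J -> K
The empty set is not sufficient: P1 (C <- J -> K) has no collider blocking it and no conditioned non-collider, so it is open.
Try {J}:
  P1: blocked at fork node J ∈ conditioning set.
{J} contains no descendant of C and blocks every backdoor path.
No other singleton works — e.g. {T} leaves P1 open — so {J} is the unique smallest valid adjustment set.

{J}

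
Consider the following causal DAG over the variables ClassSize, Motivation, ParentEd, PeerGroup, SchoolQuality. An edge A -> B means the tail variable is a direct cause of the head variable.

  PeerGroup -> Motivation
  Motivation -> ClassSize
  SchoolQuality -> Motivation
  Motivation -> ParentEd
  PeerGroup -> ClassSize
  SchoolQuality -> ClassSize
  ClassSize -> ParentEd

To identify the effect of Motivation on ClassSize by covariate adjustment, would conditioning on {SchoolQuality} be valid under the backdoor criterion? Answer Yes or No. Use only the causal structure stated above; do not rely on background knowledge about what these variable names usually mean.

Backdoor paths from Motivation to ClassSize (paths whose first edge points into Motivation):
  P1: Motivation <- PeerGroup -> ClassSize
  P2: Motivation <- SchoolQuality -> ClassSize
Condition 1 (no descendant of Motivation in the set): holds — descendants of Motivation are {ClassSize, ParentEd}; none are in {SchoolQuality}.
Condition 2 (every backdoor path blocked by {SchoolQuality}):
  P1: open — no interior node is in the conditioning set.
  P2: blocked at fork node SchoolQuality ∈ conditioning set.
{SchoolQuality} does not satisfy the backdoor criterion.

No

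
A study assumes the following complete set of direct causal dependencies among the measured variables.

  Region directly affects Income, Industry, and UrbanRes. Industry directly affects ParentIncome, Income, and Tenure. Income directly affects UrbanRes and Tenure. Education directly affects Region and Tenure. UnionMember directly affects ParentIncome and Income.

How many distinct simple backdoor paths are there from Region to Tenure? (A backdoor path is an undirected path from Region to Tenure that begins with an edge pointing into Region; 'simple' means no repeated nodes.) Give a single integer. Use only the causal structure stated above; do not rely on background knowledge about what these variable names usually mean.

1

A backdoor path from Region to Tenure is any simple undirected path whose first edge points into Region (i.e. leaves Region via a parent).
Parents of Region: {Education}.
Enumerating:
  P1: Region <- Education -> Tenure
That exhausts the simple backdoor paths. Count: 1.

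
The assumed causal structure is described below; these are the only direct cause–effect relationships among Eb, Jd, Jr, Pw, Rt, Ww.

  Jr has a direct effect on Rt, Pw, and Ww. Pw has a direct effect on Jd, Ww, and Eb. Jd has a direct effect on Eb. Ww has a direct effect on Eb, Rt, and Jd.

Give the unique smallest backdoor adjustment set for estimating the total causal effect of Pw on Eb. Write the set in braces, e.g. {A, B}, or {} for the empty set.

{Jr}

Variables eligible for adjustment (non-descendants of Pw, excluding Pw and Eb): {Jr}.
Backdoor paths from Pw to Eb:
  P1: Pw <- Jr -> Ww -> Jd -> Eb
  P2: Pw <- Jr -> Ww -> Eb
  P3: Pw <- Jr -> Rt <- Ww -> Jd -> Eb
  P4: Pw <- Jr -> Rt <- Ww -> Eb
The empty set is not sufficient: P1 (Pw <- Jr -> Ww -> Jd -> Eb) has no collider blocking it and no conditioned non-collider, so it is open.
Try {Jr}:
  P1: blocked at fork node Jr ∈ conditioning set.
  P2: blocked at fork node Jr ∈ conditioning set.
  P3: blocked at fork node Jr ∈ conditioning set.
  P4: blocked at fork node Jr ∈ conditioning set.
{Jr} contains no descendant of Pw and blocks every backdoor path.
{Jr} is the unique smallest valid adjustment set.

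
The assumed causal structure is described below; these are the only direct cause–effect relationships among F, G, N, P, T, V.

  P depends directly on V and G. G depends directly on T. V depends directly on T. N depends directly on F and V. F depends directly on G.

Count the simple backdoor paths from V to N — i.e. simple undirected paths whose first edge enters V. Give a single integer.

1

A backdoor path from V to N is any simple undirected path whose first edge points into V (i.e. leaves V via a parent).
Parents of V: {T}.
Enumerating:
  P1: V <- T -> G -> F -> N
That exhausts the simple backdoor paths. Count: 1.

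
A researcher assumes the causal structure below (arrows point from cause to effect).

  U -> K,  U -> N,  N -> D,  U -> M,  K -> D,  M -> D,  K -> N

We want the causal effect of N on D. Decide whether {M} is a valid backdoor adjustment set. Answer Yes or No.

No

Backdoor paths from N to D (paths whose first edge points into N):
  P1: N <- U -> K -> D
  P2: N <- U -> M -> D
  P3: N <- K <- U -> M -> D
  P4: N <- K -> D
Condition 1 (no descendant of N in the set): holds — descendants of N are {D}; none are in {M}.
Condition 2 (every backdoor path blocked by {M}):
  P1: open — no interior node is in the conditioning set.
  P2: blocked at chain node M ∈ conditioning set.
  P3: blocked at chain node M ∈ conditioning set.
  P4: open — no interior node is in the conditioning set.
{M} does not satisfy the backdoor criterion.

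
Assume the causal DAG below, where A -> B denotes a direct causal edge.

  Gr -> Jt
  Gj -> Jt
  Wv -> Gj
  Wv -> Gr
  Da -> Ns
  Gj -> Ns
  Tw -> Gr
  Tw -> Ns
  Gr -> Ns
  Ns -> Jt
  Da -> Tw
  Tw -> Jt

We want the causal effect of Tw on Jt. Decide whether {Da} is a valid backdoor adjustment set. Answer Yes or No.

Backdoor paths from Tw to Jt (paths whose first edge points into Tw):
  P1: Tw <- Da -> Ns <- Gj <- Wv -> Gr -> Jt
  P2: Tw <- Da -> Ns <- Gj -> Jt
  P3: Tw <- Da -> Ns <- Gr <- Wv -> Gj -> Jt
  P4: Tw <- Da -> Ns <- Gr -> Jt
  P5: Tw <- Da -> Ns -> Jt
Condition 1 (no descendant of Tw in the set): holds — descendants of Tw are {Gr, Jt, Ns}; none are in {Da}.
Condition 2 (every backdoor path blocked by {Da}):
  P1: blocked at fork node Da ∈ conditioning set.
  P2: blocked at fork node Da ∈ conditioning set.
  P3: blocked at fork node Da ∈ conditioning set.
  P4: blocked at fork node Da ∈ conditioning set.
  P5: blocked at fork node Da ∈ conditioning set.
{Da} satisfies the backdoor criterion.

Yes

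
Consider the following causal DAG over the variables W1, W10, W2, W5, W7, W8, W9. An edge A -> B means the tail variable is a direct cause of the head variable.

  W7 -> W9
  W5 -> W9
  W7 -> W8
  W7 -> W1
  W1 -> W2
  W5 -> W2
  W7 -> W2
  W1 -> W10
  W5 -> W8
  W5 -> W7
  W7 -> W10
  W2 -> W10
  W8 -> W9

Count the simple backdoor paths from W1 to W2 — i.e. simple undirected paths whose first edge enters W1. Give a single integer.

7

A backdoor path from W1 to W2 is any simple undirected path whose first edge points into W1 (i.e. leaves W1 via a parent).
Parents of W1: {W7}.
Enumerating:
  P1: W1 <- W7 <- W5 -> W2
  P2: W1 <- W7 -> W8 <- W5 -> W2
  P3: W1 <- W7 -> W8 -> W9 <- W5 -> W2
  P4: W1 <- W7 -> W2
  P5: W1 <- W7 -> W10 <- W2
  P6: W1 <- W7 -> W9 <- W5 -> W2
  P7: W1 <- W7 -> W9 <- W8 <- W5 -> W2
That exhausts the simple backdoor paths. Count: 7.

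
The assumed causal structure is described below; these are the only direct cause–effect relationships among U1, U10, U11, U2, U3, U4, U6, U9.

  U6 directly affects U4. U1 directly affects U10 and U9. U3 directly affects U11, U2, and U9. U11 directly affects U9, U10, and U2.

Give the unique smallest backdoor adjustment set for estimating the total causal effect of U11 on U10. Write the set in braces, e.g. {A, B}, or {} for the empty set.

{}

Variables eligible for adjustment (non-descendants of U11, excluding U11 and U10): {U1, U3, U4, U6}.
Backdoor paths from U11 to U10:
  P1: U11 <- U3 -> U9 <- U1 -> U10
Each backdoor path contains an unconditioned collider, so every path is already blocked with the empty conditioning set:
  P1: blocked at collider U9 (neither it nor any descendant is in the conditioning set).
The empty set is therefore the unique smallest valid set.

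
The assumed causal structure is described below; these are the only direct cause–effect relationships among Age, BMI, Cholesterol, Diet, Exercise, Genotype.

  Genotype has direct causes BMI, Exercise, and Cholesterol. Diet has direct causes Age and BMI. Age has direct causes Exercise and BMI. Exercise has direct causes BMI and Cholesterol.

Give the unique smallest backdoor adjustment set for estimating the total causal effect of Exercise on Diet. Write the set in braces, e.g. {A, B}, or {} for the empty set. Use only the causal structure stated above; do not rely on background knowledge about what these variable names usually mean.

Variables eligible for adjustment (non-descendants of Exercise, excluding Exercise and Diet): {BMI, Cholesterol}.
Backdoor paths from Exercise to Diet:
  P1: Exercise <- Cholesterol -> Genotype <- BMI -> Age -> Diet
  P2: Exercise <- Cholesterol -> Genotype <- BMI -> Diet
  P3: Exercise <- BMI -> Age -> Diet
  P4: Exercise <- BMI -> Diet
The empty set is not sufficient: P3 (Exercise <- BMI -> Age -> Diet) has no collider blocking it and no conditioned non-collider, so it is open.
Try {BMI}:
  P1: blocked at collider Genotype (neither it nor any descendant is in the conditioning set).
  P2: blocked at collider Genotype (neither it nor any descendant is in the conditioning set).
  P3: blocked at fork node BMI ∈ conditioning set.
  P4: blocked at fork node BMI ∈ conditioning set.
{BMI} contains no descendant of Exercise and blocks every backdoor path.
No other singleton works — e.g. {Cholesterol} leaves P3 open — so {BMI} is the unique smallest valid adjustment set.

{BMI}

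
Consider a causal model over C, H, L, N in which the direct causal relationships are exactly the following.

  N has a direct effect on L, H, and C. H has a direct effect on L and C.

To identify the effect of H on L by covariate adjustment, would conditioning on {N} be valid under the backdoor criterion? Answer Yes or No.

Yes

Backdoor paths from H to L (paths whose first edge points into H):
  P1: H <- N -> L
Condition 1 (no descendant of H in the set): holds — descendants of H are {C, L}; none are in {N}.
Condition 2 (every backdoor path blocked by {N}):
  P1: blocked at fork node N ∈ conditioning set.
{N} satisfies the backdoor criterion.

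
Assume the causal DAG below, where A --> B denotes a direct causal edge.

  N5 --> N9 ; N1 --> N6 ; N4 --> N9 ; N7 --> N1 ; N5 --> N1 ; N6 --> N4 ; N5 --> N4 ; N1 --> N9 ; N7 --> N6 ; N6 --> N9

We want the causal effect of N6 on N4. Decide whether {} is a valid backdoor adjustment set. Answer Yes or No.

No

Backdoor paths from N6 to N4 (paths whose first edge points into N6):
  P1: N6 <- N7 -> N1 <- N5 -> N4
  P2: N6 <- N7 -> N1 <- N5 -> N9 <- N4
  P3: N6 <- N7 -> N1 -> N9 <- N5 -> N4
  P4: N6 <- N7 -> N1 -> N9 <- N4
  P5: N6 <- N1 <- N5 -> N4
  P6: N6 <- N1 <- N5 -> N9 <- N4
  P7: N6 <- N1 -> N9 <- N5 -> N4
  P8: N6 <- N1 -> N9 <- N4
Condition 1 (no descendant of N6 in the set): holds — descendants of N6 are {N4, N9}; none are in {}.
Condition 2 (every backdoor path blocked by {}):
  P1: blocked at collider N1 (neither it nor any descendant is in the conditioning set).
  P2: blocked at collider N1 (neither it nor any descendant is in the conditioning set).
  P3: blocked at collider N9 (neither it nor any descendant is in the conditioning set).
  P4: blocked at collider N9 (neither it nor any descendant is in the conditioning set).
  P5: open — no interior node is in the conditioning set.
  P6: blocked at collider N9 (neither it nor any descendant is in the conditioning set).
  P7: blocked at collider N9 (neither it nor any descendant is in the conditioning set).
  P8: blocked at collider N9 (neither it nor any descendant is in the conditioning set).
{} does not satisfy the backdoor criterion.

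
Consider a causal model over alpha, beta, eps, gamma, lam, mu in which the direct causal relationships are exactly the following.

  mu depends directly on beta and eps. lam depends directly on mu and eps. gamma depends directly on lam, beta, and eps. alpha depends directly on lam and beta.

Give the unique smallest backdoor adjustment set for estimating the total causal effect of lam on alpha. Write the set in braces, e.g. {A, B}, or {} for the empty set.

{beta}

Variables eligible for adjustment (non-descendants of lam, excluding lam and alpha): {beta, eps, mu}.
Backdoor paths from lam to alpha:
  P1: lam <- eps -> mu <- beta -> alpha
  P2: lam <- eps -> gamma <- beta -> alpha
  P3: lam <- mu <- beta -> alpha
  P4: lam <- mu <- eps -> gamma <- beta -> alpha
The empty set is not sufficient: P3 (lam <- mu <- beta -> alpha) has no collider blocking it and no conditioned non-collider, so it is open.
Try {beta}:
  P1: blocked at collider mu (neither it nor any descendant is in the conditioning set).
  P2: blocked at collider gamma (neither it nor any descendant is in the conditioning set).
  P3: blocked at fork node beta ∈ conditioning set.
  P4: blocked at collider gamma (neither it nor any descendant is in the conditioning set).
{beta} contains no descendant of lam and blocks every backdoor path.
No other singleton works — e.g. {eps} leaves P3 open — so {beta} is the unique smallest valid adjustment set.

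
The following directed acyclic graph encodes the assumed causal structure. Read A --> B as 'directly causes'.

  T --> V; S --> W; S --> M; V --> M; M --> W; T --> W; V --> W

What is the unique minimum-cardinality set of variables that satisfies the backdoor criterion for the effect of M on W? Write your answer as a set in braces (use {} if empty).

{S, V}

Variables eligible for adjustment (non-descendants of M, excluding M and W): {S, T, V}.
Backdoor paths from M to W:
  P1: M <- S -> W
  P2: M <- V <- T -> W
  P3: M <- V -> W
The empty set is not sufficient: P1 (M <- S -> W) has no collider blocking it and no conditioned non-collider, so it is open.
Try {S, V}:
  P1: blocked at fork node S ∈ conditioning set.
  P2: blocked at chain node V ∈ conditioning set.
  P3: blocked at fork node V ∈ conditioning set.
{S, V} contains no descendant of M and blocks every backdoor path.
Every element of {S, V} is needed (dropping S leaves P1 open; dropping V leaves P2 open), so no proper subset is valid.
Among all size-2 subsets of the eligible variables, only {S, V} blocks every backdoor path, so it is the unique smallest valid adjustment set.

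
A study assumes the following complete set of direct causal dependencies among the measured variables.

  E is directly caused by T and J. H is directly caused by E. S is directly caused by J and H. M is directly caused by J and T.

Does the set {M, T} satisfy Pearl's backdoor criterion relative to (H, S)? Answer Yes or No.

No

Backdoor paths from H to S (paths whose first edge points into H):
  P1: H <- E <- J -> S
  P2: H <- E <- T -> M <- J -> S
Condition 1 (no descendant of H in the set): holds — descendants of H are {S}; none are in {M, T}.
Condition 2 (every backdoor path blocked by {M, T}):
  P1: open — no interior node is in the conditioning set.
  P2: blocked at fork node T ∈ conditioning set.
{M, T} does not satisfy the backdoor criterion.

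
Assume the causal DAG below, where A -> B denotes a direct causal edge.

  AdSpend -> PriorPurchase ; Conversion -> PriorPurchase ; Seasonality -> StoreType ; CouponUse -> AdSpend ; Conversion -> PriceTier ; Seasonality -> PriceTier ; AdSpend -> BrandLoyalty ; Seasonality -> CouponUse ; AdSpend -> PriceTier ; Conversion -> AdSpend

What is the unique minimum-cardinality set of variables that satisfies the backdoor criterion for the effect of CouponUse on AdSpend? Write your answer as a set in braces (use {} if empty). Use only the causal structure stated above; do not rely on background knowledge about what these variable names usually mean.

{}

Variables eligible for adjustment (non-descendants of CouponUse, excluding CouponUse and AdSpend): {Conversion, Seasonality, StoreType}.
Backdoor paths from CouponUse to AdSpend:
  P1: CouponUse <- Seasonality -> PriceTier <- Conversion -> AdSpend
  P2: CouponUse <- Seasonality -> PriceTier <- Conversion -> PriorPurchase <- AdSpend
  P3: CouponUse <- Seasonality -> PriceTier <- AdSpend
Each backdoor path contains an unconditioned collider, so every path is already blocked with the empty conditioning set:
  P1: blocked at collider PriceTier (neither it nor any descendant is in the conditioning set).
  P2: blocked at collider PriceTier (neither it nor any descendant is in the conditioning set).
  P3: blocked at collider PriceTier (neither it nor any descendant is in the conditioning set).
The empty set is therefore the unique smallest valid set.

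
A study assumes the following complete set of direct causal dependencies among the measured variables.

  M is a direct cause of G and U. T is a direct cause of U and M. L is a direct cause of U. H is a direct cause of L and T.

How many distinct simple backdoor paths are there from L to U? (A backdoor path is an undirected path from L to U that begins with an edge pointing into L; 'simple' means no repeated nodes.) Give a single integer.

A backdoor path from L to U is any simple undirected path whose first edge points into L (i.e. leaves L via a parent).
Parents of L: {H}.
Enumerating:
  P1: L <- H -> T -> M -> U
  P2: L <- H -> T -> U
That exhausts the simple backdoor paths. Count: 2.

2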